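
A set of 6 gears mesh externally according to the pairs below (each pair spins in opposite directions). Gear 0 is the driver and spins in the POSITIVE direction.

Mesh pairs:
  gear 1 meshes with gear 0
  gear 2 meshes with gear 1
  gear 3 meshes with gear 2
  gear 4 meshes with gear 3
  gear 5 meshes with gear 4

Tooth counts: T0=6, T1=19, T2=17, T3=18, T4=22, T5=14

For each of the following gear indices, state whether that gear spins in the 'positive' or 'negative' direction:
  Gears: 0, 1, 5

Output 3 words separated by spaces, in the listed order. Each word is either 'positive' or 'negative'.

Gear 0 (driver): positive (depth 0)
  gear 1: meshes with gear 0 -> depth 1 -> negative (opposite of gear 0)
  gear 2: meshes with gear 1 -> depth 2 -> positive (opposite of gear 1)
  gear 3: meshes with gear 2 -> depth 3 -> negative (opposite of gear 2)
  gear 4: meshes with gear 3 -> depth 4 -> positive (opposite of gear 3)
  gear 5: meshes with gear 4 -> depth 5 -> negative (opposite of gear 4)
Queried indices 0, 1, 5 -> positive, negative, negative

Answer: positive negative negative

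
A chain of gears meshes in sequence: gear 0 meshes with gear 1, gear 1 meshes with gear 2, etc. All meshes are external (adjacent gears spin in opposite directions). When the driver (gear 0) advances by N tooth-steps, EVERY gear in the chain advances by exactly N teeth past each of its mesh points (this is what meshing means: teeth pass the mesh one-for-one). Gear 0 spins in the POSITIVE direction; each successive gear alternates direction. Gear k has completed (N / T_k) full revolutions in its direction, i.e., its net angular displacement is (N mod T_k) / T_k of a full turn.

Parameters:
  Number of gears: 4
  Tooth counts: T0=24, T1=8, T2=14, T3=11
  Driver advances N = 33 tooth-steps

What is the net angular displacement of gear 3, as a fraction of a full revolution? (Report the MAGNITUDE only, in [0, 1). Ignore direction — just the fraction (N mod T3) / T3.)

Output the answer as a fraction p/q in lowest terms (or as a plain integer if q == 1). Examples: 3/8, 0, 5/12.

Chain of 4 gears, tooth counts: [24, 8, 14, 11]
  gear 0: T0=24, direction=positive, advance = 33 mod 24 = 9 teeth = 9/24 turn
  gear 1: T1=8, direction=negative, advance = 33 mod 8 = 1 teeth = 1/8 turn
  gear 2: T2=14, direction=positive, advance = 33 mod 14 = 5 teeth = 5/14 turn
  gear 3: T3=11, direction=negative, advance = 33 mod 11 = 0 teeth = 0/11 turn
Gear 3: 33 mod 11 = 0
Fraction = 0 / 11 = 0/1 (gcd(0,11)=11) = 0

Answer: 0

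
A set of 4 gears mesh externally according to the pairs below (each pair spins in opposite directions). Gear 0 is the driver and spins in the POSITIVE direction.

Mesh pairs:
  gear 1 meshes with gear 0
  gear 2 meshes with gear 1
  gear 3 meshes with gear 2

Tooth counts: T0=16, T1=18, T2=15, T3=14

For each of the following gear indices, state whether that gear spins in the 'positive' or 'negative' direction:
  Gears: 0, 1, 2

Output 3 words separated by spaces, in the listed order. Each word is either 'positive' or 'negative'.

Gear 0 (driver): positive (depth 0)
  gear 1: meshes with gear 0 -> depth 1 -> negative (opposite of gear 0)
  gear 2: meshes with gear 1 -> depth 2 -> positive (opposite of gear 1)
  gear 3: meshes with gear 2 -> depth 3 -> negative (opposite of gear 2)
Queried indices 0, 1, 2 -> positive, negative, positive

Answer: positive negative positive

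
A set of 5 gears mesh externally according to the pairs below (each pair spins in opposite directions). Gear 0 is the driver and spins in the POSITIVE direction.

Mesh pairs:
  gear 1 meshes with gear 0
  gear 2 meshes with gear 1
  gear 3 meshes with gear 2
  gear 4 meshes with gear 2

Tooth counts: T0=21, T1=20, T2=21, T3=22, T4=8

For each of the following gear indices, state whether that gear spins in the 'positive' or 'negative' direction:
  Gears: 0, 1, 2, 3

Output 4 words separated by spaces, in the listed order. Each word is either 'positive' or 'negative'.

Answer: positive negative positive negative

Derivation:
Gear 0 (driver): positive (depth 0)
  gear 1: meshes with gear 0 -> depth 1 -> negative (opposite of gear 0)
  gear 2: meshes with gear 1 -> depth 2 -> positive (opposite of gear 1)
  gear 3: meshes with gear 2 -> depth 3 -> negative (opposite of gear 2)
  gear 4: meshes with gear 2 -> depth 3 -> negative (opposite of gear 2)
Queried indices 0, 1, 2, 3 -> positive, negative, positive, negative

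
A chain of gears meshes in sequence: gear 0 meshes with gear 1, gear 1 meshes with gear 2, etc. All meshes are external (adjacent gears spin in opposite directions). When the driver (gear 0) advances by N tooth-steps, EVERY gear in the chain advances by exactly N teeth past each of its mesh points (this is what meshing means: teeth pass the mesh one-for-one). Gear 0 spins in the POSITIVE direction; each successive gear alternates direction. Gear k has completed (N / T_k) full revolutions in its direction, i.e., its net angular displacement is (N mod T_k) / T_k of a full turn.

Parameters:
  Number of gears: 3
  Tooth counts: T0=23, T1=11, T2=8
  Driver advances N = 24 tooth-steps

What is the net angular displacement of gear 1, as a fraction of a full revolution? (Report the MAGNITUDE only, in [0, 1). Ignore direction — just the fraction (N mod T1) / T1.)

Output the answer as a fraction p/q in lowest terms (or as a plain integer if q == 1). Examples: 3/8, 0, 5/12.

Chain of 3 gears, tooth counts: [23, 11, 8]
  gear 0: T0=23, direction=positive, advance = 24 mod 23 = 1 teeth = 1/23 turn
  gear 1: T1=11, direction=negative, advance = 24 mod 11 = 2 teeth = 2/11 turn
  gear 2: T2=8, direction=positive, advance = 24 mod 8 = 0 teeth = 0/8 turn
Gear 1: 24 mod 11 = 2
Fraction = 2 / 11 = 2/11 (gcd(2,11)=1) = 2/11

Answer: 2/11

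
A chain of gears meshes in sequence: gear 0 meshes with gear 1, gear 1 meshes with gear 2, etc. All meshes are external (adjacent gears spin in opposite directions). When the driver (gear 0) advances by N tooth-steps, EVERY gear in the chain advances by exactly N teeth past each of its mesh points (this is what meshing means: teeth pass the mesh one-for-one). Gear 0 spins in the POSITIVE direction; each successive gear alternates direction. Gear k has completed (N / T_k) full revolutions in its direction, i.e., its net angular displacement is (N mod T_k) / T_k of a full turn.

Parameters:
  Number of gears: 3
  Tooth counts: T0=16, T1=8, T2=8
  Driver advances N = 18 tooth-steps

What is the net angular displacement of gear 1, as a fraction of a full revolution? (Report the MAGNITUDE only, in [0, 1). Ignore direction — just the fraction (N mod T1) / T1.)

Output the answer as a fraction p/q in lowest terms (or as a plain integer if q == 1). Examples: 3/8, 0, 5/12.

Answer: 1/4

Derivation:
Chain of 3 gears, tooth counts: [16, 8, 8]
  gear 0: T0=16, direction=positive, advance = 18 mod 16 = 2 teeth = 2/16 turn
  gear 1: T1=8, direction=negative, advance = 18 mod 8 = 2 teeth = 2/8 turn
  gear 2: T2=8, direction=positive, advance = 18 mod 8 = 2 teeth = 2/8 turn
Gear 1: 18 mod 8 = 2
Fraction = 2 / 8 = 1/4 (gcd(2,8)=2) = 1/4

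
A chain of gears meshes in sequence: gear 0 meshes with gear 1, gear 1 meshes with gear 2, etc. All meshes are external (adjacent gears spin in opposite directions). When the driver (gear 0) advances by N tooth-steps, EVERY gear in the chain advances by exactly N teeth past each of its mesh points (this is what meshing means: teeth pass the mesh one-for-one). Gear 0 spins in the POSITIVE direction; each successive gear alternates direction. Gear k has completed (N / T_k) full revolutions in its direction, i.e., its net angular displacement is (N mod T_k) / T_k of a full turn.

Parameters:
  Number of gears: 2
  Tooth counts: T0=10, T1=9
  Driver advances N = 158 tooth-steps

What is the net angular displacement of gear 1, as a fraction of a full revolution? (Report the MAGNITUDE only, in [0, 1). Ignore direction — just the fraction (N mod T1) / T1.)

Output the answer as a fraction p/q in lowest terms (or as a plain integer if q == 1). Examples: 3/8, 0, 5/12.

Chain of 2 gears, tooth counts: [10, 9]
  gear 0: T0=10, direction=positive, advance = 158 mod 10 = 8 teeth = 8/10 turn
  gear 1: T1=9, direction=negative, advance = 158 mod 9 = 5 teeth = 5/9 turn
Gear 1: 158 mod 9 = 5
Fraction = 5 / 9 = 5/9 (gcd(5,9)=1) = 5/9

Answer: 5/9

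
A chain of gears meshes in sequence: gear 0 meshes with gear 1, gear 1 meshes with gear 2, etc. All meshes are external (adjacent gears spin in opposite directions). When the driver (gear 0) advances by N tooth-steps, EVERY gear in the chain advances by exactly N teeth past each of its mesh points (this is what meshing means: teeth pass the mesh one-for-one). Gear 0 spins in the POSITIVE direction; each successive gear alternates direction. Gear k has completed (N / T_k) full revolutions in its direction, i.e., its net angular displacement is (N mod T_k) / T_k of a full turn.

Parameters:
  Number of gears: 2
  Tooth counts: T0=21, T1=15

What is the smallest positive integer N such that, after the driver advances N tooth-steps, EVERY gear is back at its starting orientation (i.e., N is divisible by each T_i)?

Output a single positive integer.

Answer: 105

Derivation:
Gear k returns to start when N is a multiple of T_k.
All gears at start simultaneously when N is a common multiple of [21, 15]; the smallest such N is lcm(21, 15).
Start: lcm = T0 = 21
Fold in T1=15: gcd(21, 15) = 3; lcm(21, 15) = 21 * 15 / 3 = 315 / 3 = 105
Full cycle length = 105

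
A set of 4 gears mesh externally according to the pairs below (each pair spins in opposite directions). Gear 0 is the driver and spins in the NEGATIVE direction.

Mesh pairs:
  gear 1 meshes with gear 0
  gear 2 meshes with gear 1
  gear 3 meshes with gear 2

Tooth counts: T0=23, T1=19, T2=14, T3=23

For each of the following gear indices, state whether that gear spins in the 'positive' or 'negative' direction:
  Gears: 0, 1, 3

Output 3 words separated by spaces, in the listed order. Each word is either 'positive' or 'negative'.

Gear 0 (driver): negative (depth 0)
  gear 1: meshes with gear 0 -> depth 1 -> positive (opposite of gear 0)
  gear 2: meshes with gear 1 -> depth 2 -> negative (opposite of gear 1)
  gear 3: meshes with gear 2 -> depth 3 -> positive (opposite of gear 2)
Queried indices 0, 1, 3 -> negative, positive, positive

Answer: negative positive positive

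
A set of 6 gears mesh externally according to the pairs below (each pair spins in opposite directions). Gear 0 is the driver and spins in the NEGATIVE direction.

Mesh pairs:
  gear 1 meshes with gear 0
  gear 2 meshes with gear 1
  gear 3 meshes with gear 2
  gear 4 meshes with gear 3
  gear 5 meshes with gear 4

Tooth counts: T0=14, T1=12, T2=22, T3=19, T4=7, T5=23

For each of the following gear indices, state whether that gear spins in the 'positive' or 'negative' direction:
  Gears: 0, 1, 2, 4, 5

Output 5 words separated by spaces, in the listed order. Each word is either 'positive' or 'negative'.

Gear 0 (driver): negative (depth 0)
  gear 1: meshes with gear 0 -> depth 1 -> positive (opposite of gear 0)
  gear 2: meshes with gear 1 -> depth 2 -> negative (opposite of gear 1)
  gear 3: meshes with gear 2 -> depth 3 -> positive (opposite of gear 2)
  gear 4: meshes with gear 3 -> depth 4 -> negative (opposite of gear 3)
  gear 5: meshes with gear 4 -> depth 5 -> positive (opposite of gear 4)
Queried indices 0, 1, 2, 4, 5 -> negative, positive, negative, negative, positive

Answer: negative positive negative negative positive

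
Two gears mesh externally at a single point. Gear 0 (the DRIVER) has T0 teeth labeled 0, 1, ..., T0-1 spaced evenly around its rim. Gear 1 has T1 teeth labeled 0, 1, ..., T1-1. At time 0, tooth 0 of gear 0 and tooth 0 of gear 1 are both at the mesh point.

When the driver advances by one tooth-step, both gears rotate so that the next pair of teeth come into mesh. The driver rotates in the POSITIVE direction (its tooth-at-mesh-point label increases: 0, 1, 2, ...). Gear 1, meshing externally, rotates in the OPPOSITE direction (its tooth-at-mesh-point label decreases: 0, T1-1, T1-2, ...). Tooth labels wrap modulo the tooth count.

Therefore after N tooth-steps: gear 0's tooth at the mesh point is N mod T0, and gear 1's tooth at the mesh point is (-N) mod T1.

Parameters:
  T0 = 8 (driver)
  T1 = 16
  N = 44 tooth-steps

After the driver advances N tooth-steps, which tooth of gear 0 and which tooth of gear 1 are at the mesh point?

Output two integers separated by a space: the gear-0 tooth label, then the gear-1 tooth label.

Gear 0 (driver, T0=8): tooth at mesh = N mod T0
  44 = 5 * 8 + 4, so 44 mod 8 = 4
  gear 0 tooth = 4
Gear 1 (driven, T1=16): tooth at mesh = (-N) mod T1
  44 = 2 * 16 + 12, so 44 mod 16 = 12
  (-44) mod 16 = (-12) mod 16 = 16 - 12 = 4
Mesh after 44 steps: gear-0 tooth 4 meets gear-1 tooth 4

Answer: 4 4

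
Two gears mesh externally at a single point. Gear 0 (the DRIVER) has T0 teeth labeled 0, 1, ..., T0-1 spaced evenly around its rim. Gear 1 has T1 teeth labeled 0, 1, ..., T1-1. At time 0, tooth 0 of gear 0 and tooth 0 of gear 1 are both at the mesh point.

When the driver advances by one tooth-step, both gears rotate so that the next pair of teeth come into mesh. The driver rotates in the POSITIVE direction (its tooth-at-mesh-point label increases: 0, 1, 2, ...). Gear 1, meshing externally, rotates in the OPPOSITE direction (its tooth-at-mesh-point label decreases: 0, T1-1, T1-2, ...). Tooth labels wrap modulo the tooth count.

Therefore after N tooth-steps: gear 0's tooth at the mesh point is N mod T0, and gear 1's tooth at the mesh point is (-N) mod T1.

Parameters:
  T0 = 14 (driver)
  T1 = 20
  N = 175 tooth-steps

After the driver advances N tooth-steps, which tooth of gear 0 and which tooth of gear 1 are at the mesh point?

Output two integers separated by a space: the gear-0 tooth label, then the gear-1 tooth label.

Answer: 7 5

Derivation:
Gear 0 (driver, T0=14): tooth at mesh = N mod T0
  175 = 12 * 14 + 7, so 175 mod 14 = 7
  gear 0 tooth = 7
Gear 1 (driven, T1=20): tooth at mesh = (-N) mod T1
  175 = 8 * 20 + 15, so 175 mod 20 = 15
  (-175) mod 20 = (-15) mod 20 = 20 - 15 = 5
Mesh after 175 steps: gear-0 tooth 7 meets gear-1 tooth 5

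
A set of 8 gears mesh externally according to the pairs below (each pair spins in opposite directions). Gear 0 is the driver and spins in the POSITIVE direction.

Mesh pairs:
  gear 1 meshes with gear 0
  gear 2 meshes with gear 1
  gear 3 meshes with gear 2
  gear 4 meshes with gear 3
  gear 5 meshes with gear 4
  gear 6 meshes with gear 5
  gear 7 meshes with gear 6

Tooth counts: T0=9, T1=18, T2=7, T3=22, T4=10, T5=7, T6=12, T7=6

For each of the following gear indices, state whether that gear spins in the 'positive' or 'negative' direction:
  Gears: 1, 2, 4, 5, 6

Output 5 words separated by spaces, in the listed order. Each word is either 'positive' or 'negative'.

Gear 0 (driver): positive (depth 0)
  gear 1: meshes with gear 0 -> depth 1 -> negative (opposite of gear 0)
  gear 2: meshes with gear 1 -> depth 2 -> positive (opposite of gear 1)
  gear 3: meshes with gear 2 -> depth 3 -> negative (opposite of gear 2)
  gear 4: meshes with gear 3 -> depth 4 -> positive (opposite of gear 3)
  gear 5: meshes with gear 4 -> depth 5 -> negative (opposite of gear 4)
  gear 6: meshes with gear 5 -> depth 6 -> positive (opposite of gear 5)
  gear 7: meshes with gear 6 -> depth 7 -> negative (opposite of gear 6)
Queried indices 1, 2, 4, 5, 6 -> negative, positive, positive, negative, positive

Answer: negative positive positive negative positive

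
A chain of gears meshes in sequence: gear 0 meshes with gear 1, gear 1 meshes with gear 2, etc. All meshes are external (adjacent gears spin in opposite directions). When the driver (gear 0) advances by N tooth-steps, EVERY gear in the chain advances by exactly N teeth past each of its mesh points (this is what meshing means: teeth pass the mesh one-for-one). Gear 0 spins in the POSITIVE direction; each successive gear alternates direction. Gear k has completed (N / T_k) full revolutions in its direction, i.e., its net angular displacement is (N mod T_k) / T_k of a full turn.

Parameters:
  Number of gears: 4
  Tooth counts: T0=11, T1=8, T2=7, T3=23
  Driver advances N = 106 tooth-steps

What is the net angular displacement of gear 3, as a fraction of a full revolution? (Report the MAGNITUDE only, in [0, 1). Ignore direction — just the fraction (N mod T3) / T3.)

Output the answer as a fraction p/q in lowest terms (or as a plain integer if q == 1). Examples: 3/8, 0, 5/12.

Answer: 14/23

Derivation:
Chain of 4 gears, tooth counts: [11, 8, 7, 23]
  gear 0: T0=11, direction=positive, advance = 106 mod 11 = 7 teeth = 7/11 turn
  gear 1: T1=8, direction=negative, advance = 106 mod 8 = 2 teeth = 2/8 turn
  gear 2: T2=7, direction=positive, advance = 106 mod 7 = 1 teeth = 1/7 turn
  gear 3: T3=23, direction=negative, advance = 106 mod 23 = 14 teeth = 14/23 turn
Gear 3: 106 mod 23 = 14
Fraction = 14 / 23 = 14/23 (gcd(14,23)=1) = 14/23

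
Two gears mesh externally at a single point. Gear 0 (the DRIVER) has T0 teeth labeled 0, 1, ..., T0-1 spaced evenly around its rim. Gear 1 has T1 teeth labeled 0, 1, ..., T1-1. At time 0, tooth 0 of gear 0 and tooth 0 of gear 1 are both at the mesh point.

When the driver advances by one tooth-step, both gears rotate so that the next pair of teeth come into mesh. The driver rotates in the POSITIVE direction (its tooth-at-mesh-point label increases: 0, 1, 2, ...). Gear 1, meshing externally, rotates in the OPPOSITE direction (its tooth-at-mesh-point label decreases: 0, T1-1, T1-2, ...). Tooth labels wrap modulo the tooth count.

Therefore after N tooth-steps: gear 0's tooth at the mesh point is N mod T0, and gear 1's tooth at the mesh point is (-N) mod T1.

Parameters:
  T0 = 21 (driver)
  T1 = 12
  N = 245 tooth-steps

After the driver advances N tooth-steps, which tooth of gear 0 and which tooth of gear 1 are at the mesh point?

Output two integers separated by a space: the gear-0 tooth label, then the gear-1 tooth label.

Answer: 14 7

Derivation:
Gear 0 (driver, T0=21): tooth at mesh = N mod T0
  245 = 11 * 21 + 14, so 245 mod 21 = 14
  gear 0 tooth = 14
Gear 1 (driven, T1=12): tooth at mesh = (-N) mod T1
  245 = 20 * 12 + 5, so 245 mod 12 = 5
  (-245) mod 12 = (-5) mod 12 = 12 - 5 = 7
Mesh after 245 steps: gear-0 tooth 14 meets gear-1 tooth 7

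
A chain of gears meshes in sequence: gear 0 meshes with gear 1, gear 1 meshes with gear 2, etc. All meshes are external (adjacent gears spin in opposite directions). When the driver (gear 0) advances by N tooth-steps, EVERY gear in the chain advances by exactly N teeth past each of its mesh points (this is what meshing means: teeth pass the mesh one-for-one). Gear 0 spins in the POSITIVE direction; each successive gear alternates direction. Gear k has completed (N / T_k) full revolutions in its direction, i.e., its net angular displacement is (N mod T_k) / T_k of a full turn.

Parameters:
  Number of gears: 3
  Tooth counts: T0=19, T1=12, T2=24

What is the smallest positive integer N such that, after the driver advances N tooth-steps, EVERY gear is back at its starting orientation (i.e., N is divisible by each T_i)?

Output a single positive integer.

Gear k returns to start when N is a multiple of T_k.
All gears at start simultaneously when N is a common multiple of [19, 12, 24]; the smallest such N is lcm(19, 12, 24).
Start: lcm = T0 = 19
Fold in T1=12: gcd(19, 12) = 1; lcm(19, 12) = 19 * 12 / 1 = 228 / 1 = 228
Fold in T2=24: gcd(228, 24) = 12; lcm(228, 24) = 228 * 24 / 12 = 5472 / 12 = 456
Full cycle length = 456

Answer: 456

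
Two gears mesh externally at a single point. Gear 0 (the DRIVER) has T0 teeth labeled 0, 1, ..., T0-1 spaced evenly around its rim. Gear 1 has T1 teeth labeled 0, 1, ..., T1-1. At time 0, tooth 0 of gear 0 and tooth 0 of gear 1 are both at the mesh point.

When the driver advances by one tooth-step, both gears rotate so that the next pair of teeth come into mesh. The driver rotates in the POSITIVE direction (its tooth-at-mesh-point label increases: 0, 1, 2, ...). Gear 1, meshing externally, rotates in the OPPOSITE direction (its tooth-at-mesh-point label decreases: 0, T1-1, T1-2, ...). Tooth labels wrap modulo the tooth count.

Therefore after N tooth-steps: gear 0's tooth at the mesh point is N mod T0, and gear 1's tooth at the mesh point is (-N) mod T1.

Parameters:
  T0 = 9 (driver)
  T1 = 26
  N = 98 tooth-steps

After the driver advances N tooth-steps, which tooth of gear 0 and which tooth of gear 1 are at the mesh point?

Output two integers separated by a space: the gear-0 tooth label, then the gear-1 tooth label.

Answer: 8 6

Derivation:
Gear 0 (driver, T0=9): tooth at mesh = N mod T0
  98 = 10 * 9 + 8, so 98 mod 9 = 8
  gear 0 tooth = 8
Gear 1 (driven, T1=26): tooth at mesh = (-N) mod T1
  98 = 3 * 26 + 20, so 98 mod 26 = 20
  (-98) mod 26 = (-20) mod 26 = 26 - 20 = 6
Mesh after 98 steps: gear-0 tooth 8 meets gear-1 tooth 6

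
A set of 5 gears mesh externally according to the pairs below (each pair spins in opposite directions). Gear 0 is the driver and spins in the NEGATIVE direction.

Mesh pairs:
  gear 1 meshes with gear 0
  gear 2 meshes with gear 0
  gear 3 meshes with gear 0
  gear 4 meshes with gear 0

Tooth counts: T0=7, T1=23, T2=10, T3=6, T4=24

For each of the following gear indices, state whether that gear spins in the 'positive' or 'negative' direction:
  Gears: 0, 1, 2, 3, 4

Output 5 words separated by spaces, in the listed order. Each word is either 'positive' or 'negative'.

Answer: negative positive positive positive positive

Derivation:
Gear 0 (driver): negative (depth 0)
  gear 1: meshes with gear 0 -> depth 1 -> positive (opposite of gear 0)
  gear 2: meshes with gear 0 -> depth 1 -> positive (opposite of gear 0)
  gear 3: meshes with gear 0 -> depth 1 -> positive (opposite of gear 0)
  gear 4: meshes with gear 0 -> depth 1 -> positive (opposite of gear 0)
Queried indices 0, 1, 2, 3, 4 -> negative, positive, positive, positive, positive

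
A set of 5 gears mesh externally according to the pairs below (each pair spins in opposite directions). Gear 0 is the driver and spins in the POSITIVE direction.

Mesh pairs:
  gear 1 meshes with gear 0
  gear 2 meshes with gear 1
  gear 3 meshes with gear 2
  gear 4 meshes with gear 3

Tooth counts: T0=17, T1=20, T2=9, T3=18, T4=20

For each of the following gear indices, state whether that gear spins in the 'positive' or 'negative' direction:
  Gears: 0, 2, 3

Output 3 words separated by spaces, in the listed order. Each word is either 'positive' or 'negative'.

Gear 0 (driver): positive (depth 0)
  gear 1: meshes with gear 0 -> depth 1 -> negative (opposite of gear 0)
  gear 2: meshes with gear 1 -> depth 2 -> positive (opposite of gear 1)
  gear 3: meshes with gear 2 -> depth 3 -> negative (opposite of gear 2)
  gear 4: meshes with gear 3 -> depth 4 -> positive (opposite of gear 3)
Queried indices 0, 2, 3 -> positive, positive, negative

Answer: positive positive negative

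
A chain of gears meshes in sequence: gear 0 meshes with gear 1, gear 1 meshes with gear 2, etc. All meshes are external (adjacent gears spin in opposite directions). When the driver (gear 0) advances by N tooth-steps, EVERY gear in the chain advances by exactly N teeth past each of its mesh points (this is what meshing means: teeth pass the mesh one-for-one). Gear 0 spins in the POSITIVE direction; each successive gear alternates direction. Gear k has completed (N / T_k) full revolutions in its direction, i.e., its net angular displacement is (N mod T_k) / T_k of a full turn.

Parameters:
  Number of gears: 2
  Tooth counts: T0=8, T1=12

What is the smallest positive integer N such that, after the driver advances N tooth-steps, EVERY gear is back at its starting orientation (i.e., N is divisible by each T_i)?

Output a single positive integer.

Answer: 24

Derivation:
Gear k returns to start when N is a multiple of T_k.
All gears at start simultaneously when N is a common multiple of [8, 12]; the smallest such N is lcm(8, 12).
Start: lcm = T0 = 8
Fold in T1=12: gcd(8, 12) = 4; lcm(8, 12) = 8 * 12 / 4 = 96 / 4 = 24
Full cycle length = 24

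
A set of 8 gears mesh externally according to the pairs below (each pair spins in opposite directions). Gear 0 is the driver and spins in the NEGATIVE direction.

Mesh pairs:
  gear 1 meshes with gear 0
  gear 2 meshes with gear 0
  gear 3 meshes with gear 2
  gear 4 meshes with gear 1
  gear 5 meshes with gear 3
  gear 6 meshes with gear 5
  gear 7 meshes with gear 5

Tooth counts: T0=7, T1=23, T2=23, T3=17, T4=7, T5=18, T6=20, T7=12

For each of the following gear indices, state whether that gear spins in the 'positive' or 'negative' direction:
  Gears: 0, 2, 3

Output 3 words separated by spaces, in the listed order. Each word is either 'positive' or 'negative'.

Answer: negative positive negative

Derivation:
Gear 0 (driver): negative (depth 0)
  gear 1: meshes with gear 0 -> depth 1 -> positive (opposite of gear 0)
  gear 2: meshes with gear 0 -> depth 1 -> positive (opposite of gear 0)
  gear 3: meshes with gear 2 -> depth 2 -> negative (opposite of gear 2)
  gear 4: meshes with gear 1 -> depth 2 -> negative (opposite of gear 1)
  gear 5: meshes with gear 3 -> depth 3 -> positive (opposite of gear 3)
  gear 6: meshes with gear 5 -> depth 4 -> negative (opposite of gear 5)
  gear 7: meshes with gear 5 -> depth 4 -> negative (opposite of gear 5)
Queried indices 0, 2, 3 -> negative, positive, negative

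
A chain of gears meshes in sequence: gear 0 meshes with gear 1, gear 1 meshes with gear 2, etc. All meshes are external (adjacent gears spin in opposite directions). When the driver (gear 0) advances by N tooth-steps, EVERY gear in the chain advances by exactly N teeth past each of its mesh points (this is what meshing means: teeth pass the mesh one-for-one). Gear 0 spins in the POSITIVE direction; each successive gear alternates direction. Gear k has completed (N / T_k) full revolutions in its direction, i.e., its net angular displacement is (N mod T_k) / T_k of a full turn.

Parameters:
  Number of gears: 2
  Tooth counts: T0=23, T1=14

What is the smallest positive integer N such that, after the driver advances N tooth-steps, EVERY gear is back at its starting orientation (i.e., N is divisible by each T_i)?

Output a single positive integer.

Answer: 322

Derivation:
Gear k returns to start when N is a multiple of T_k.
All gears at start simultaneously when N is a common multiple of [23, 14]; the smallest such N is lcm(23, 14).
Start: lcm = T0 = 23
Fold in T1=14: gcd(23, 14) = 1; lcm(23, 14) = 23 * 14 / 1 = 322 / 1 = 322
Full cycle length = 322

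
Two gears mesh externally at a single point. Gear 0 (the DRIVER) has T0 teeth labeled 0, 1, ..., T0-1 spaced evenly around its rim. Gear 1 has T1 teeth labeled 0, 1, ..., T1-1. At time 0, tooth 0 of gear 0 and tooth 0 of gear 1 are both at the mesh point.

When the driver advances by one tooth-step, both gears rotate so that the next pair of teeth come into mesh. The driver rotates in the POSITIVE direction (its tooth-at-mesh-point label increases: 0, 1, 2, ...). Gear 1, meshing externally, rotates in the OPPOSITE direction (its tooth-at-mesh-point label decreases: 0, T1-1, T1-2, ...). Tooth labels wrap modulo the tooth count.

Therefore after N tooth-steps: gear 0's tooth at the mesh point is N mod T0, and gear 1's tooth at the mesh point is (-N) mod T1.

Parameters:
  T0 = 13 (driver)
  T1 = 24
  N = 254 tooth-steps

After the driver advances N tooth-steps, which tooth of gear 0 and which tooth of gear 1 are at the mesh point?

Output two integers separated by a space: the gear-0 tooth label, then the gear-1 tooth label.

Answer: 7 10

Derivation:
Gear 0 (driver, T0=13): tooth at mesh = N mod T0
  254 = 19 * 13 + 7, so 254 mod 13 = 7
  gear 0 tooth = 7
Gear 1 (driven, T1=24): tooth at mesh = (-N) mod T1
  254 = 10 * 24 + 14, so 254 mod 24 = 14
  (-254) mod 24 = (-14) mod 24 = 24 - 14 = 10
Mesh after 254 steps: gear-0 tooth 7 meets gear-1 tooth 10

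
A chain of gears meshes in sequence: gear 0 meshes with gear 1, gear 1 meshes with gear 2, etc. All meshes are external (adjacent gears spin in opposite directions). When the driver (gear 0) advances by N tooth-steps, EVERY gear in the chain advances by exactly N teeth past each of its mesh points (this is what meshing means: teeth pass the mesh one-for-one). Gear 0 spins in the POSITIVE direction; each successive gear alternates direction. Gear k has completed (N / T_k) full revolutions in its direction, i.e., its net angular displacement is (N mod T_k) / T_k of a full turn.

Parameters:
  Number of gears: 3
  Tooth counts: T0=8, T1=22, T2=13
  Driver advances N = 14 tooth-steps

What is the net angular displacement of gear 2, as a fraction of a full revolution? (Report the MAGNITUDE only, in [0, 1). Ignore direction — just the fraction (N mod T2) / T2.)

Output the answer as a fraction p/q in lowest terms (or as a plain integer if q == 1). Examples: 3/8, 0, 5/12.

Answer: 1/13

Derivation:
Chain of 3 gears, tooth counts: [8, 22, 13]
  gear 0: T0=8, direction=positive, advance = 14 mod 8 = 6 teeth = 6/8 turn
  gear 1: T1=22, direction=negative, advance = 14 mod 22 = 14 teeth = 14/22 turn
  gear 2: T2=13, direction=positive, advance = 14 mod 13 = 1 teeth = 1/13 turn
Gear 2: 14 mod 13 = 1
Fraction = 1 / 13 = 1/13 (gcd(1,13)=1) = 1/13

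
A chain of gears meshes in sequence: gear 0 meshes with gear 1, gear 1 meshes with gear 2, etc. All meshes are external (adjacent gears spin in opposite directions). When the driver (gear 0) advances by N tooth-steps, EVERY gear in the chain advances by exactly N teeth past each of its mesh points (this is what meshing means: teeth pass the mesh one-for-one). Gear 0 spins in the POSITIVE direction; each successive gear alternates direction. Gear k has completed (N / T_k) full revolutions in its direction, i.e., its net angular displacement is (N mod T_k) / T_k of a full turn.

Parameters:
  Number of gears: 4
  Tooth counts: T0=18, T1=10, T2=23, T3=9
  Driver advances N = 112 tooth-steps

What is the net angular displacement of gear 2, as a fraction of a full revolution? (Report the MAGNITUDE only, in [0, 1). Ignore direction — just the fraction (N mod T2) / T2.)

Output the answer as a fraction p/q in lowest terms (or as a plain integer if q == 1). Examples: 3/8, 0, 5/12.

Chain of 4 gears, tooth counts: [18, 10, 23, 9]
  gear 0: T0=18, direction=positive, advance = 112 mod 18 = 4 teeth = 4/18 turn
  gear 1: T1=10, direction=negative, advance = 112 mod 10 = 2 teeth = 2/10 turn
  gear 2: T2=23, direction=positive, advance = 112 mod 23 = 20 teeth = 20/23 turn
  gear 3: T3=9, direction=negative, advance = 112 mod 9 = 4 teeth = 4/9 turn
Gear 2: 112 mod 23 = 20
Fraction = 20 / 23 = 20/23 (gcd(20,23)=1) = 20/23

Answer: 20/23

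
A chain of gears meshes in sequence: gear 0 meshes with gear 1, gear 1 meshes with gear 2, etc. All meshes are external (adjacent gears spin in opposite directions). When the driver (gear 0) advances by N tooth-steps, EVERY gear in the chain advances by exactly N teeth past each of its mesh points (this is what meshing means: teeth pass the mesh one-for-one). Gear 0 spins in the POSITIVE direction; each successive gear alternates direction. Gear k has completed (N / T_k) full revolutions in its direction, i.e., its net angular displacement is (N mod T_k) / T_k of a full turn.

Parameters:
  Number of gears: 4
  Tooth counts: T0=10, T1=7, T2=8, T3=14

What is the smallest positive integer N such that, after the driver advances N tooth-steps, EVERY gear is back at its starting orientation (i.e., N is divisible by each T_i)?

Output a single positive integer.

Answer: 280

Derivation:
Gear k returns to start when N is a multiple of T_k.
All gears at start simultaneously when N is a common multiple of [10, 7, 8, 14]; the smallest such N is lcm(10, 7, 8, 14).
Start: lcm = T0 = 10
Fold in T1=7: gcd(10, 7) = 1; lcm(10, 7) = 10 * 7 / 1 = 70 / 1 = 70
Fold in T2=8: gcd(70, 8) = 2; lcm(70, 8) = 70 * 8 / 2 = 560 / 2 = 280
Fold in T3=14: gcd(280, 14) = 14; lcm(280, 14) = 280 * 14 / 14 = 3920 / 14 = 280
Full cycle length = 280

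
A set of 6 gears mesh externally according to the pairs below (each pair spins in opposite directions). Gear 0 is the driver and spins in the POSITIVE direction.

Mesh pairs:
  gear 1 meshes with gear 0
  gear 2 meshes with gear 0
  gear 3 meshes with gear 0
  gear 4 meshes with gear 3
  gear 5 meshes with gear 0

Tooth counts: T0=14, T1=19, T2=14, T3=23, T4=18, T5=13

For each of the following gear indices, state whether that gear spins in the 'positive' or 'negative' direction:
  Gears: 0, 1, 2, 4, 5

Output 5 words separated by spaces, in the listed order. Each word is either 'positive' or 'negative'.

Answer: positive negative negative positive negative

Derivation:
Gear 0 (driver): positive (depth 0)
  gear 1: meshes with gear 0 -> depth 1 -> negative (opposite of gear 0)
  gear 2: meshes with gear 0 -> depth 1 -> negative (opposite of gear 0)
  gear 3: meshes with gear 0 -> depth 1 -> negative (opposite of gear 0)
  gear 4: meshes with gear 3 -> depth 2 -> positive (opposite of gear 3)
  gear 5: meshes with gear 0 -> depth 1 -> negative (opposite of gear 0)
Queried indices 0, 1, 2, 4, 5 -> positive, negative, negative, positive, negative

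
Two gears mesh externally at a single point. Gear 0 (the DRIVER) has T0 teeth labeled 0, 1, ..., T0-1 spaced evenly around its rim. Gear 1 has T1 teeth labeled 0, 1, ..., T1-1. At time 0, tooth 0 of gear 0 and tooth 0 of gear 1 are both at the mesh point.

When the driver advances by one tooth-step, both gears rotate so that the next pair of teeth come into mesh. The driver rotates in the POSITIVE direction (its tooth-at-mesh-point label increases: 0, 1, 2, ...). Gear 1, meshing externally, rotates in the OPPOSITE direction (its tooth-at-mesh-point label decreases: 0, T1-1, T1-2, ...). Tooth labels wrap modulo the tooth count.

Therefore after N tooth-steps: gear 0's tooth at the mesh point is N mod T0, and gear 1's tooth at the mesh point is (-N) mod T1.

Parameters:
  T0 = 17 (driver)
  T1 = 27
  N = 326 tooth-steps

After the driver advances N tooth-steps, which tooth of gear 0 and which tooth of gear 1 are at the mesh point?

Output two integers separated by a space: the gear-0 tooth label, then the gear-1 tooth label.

Answer: 3 25

Derivation:
Gear 0 (driver, T0=17): tooth at mesh = N mod T0
  326 = 19 * 17 + 3, so 326 mod 17 = 3
  gear 0 tooth = 3
Gear 1 (driven, T1=27): tooth at mesh = (-N) mod T1
  326 = 12 * 27 + 2, so 326 mod 27 = 2
  (-326) mod 27 = (-2) mod 27 = 27 - 2 = 25
Mesh after 326 steps: gear-0 tooth 3 meets gear-1 tooth 25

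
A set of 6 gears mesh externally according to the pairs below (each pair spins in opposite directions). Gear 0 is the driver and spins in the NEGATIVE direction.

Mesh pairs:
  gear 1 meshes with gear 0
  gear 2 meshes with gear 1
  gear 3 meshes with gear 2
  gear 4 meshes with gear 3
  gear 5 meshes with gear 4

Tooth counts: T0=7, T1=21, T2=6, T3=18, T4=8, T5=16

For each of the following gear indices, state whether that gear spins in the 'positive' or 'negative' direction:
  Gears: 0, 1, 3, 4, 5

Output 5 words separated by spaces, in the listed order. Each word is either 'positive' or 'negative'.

Gear 0 (driver): negative (depth 0)
  gear 1: meshes with gear 0 -> depth 1 -> positive (opposite of gear 0)
  gear 2: meshes with gear 1 -> depth 2 -> negative (opposite of gear 1)
  gear 3: meshes with gear 2 -> depth 3 -> positive (opposite of gear 2)
  gear 4: meshes with gear 3 -> depth 4 -> negative (opposite of gear 3)
  gear 5: meshes with gear 4 -> depth 5 -> positive (opposite of gear 4)
Queried indices 0, 1, 3, 4, 5 -> negative, positive, positive, negative, positive

Answer: negative positive positive negative positive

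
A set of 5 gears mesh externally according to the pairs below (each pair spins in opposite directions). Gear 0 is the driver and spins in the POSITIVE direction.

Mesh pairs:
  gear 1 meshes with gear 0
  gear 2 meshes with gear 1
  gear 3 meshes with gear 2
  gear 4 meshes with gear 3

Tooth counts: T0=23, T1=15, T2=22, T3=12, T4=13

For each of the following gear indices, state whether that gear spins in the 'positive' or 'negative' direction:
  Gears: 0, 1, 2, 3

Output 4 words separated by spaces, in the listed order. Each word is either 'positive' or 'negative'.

Answer: positive negative positive negative

Derivation:
Gear 0 (driver): positive (depth 0)
  gear 1: meshes with gear 0 -> depth 1 -> negative (opposite of gear 0)
  gear 2: meshes with gear 1 -> depth 2 -> positive (opposite of gear 1)
  gear 3: meshes with gear 2 -> depth 3 -> negative (opposite of gear 2)
  gear 4: meshes with gear 3 -> depth 4 -> positive (opposite of gear 3)
Queried indices 0, 1, 2, 3 -> positive, negative, positive, negative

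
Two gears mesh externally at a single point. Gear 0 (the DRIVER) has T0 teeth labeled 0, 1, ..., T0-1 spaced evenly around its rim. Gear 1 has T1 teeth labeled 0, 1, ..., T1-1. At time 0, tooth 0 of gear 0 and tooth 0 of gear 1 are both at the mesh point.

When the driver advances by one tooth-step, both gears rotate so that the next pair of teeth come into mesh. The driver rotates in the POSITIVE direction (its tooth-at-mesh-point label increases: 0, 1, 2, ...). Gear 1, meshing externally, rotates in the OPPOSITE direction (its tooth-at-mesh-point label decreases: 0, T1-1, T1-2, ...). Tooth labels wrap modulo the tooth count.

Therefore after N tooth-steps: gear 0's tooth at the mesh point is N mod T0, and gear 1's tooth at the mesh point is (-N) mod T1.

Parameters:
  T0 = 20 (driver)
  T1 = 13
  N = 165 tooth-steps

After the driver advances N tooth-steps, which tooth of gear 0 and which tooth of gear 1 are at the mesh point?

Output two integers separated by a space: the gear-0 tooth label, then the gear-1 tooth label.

Answer: 5 4

Derivation:
Gear 0 (driver, T0=20): tooth at mesh = N mod T0
  165 = 8 * 20 + 5, so 165 mod 20 = 5
  gear 0 tooth = 5
Gear 1 (driven, T1=13): tooth at mesh = (-N) mod T1
  165 = 12 * 13 + 9, so 165 mod 13 = 9
  (-165) mod 13 = (-9) mod 13 = 13 - 9 = 4
Mesh after 165 steps: gear-0 tooth 5 meets gear-1 tooth 4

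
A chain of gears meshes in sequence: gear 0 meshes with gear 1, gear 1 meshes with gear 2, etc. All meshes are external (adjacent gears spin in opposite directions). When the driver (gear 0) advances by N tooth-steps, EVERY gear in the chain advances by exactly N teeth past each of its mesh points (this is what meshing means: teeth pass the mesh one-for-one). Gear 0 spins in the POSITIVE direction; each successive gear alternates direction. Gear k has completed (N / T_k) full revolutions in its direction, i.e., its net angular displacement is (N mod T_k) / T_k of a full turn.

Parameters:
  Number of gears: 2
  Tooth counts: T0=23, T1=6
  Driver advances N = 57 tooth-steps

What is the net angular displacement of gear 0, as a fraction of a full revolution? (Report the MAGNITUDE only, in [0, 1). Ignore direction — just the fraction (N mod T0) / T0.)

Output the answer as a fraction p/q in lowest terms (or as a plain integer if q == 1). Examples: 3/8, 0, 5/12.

Answer: 11/23

Derivation:
Chain of 2 gears, tooth counts: [23, 6]
  gear 0: T0=23, direction=positive, advance = 57 mod 23 = 11 teeth = 11/23 turn
  gear 1: T1=6, direction=negative, advance = 57 mod 6 = 3 teeth = 3/6 turn
Gear 0: 57 mod 23 = 11
Fraction = 11 / 23 = 11/23 (gcd(11,23)=1) = 11/23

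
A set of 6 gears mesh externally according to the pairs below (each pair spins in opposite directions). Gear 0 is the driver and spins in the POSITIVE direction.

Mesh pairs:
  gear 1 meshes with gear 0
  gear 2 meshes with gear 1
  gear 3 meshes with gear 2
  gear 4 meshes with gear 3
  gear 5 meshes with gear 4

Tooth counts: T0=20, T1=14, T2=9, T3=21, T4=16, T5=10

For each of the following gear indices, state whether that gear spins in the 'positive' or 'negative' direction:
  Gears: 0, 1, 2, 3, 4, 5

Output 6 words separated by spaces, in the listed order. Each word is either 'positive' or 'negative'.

Answer: positive negative positive negative positive negative

Derivation:
Gear 0 (driver): positive (depth 0)
  gear 1: meshes with gear 0 -> depth 1 -> negative (opposite of gear 0)
  gear 2: meshes with gear 1 -> depth 2 -> positive (opposite of gear 1)
  gear 3: meshes with gear 2 -> depth 3 -> negative (opposite of gear 2)
  gear 4: meshes with gear 3 -> depth 4 -> positive (opposite of gear 3)
  gear 5: meshes with gear 4 -> depth 5 -> negative (opposite of gear 4)
Queried indices 0, 1, 2, 3, 4, 5 -> positive, negative, positive, negative, positive, negative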